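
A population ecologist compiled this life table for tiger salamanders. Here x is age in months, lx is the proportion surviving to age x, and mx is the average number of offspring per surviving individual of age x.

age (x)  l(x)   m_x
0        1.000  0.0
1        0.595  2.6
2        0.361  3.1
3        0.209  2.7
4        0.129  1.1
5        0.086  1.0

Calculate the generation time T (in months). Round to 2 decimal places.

lx·mx: 0, 1.547, 1.1191, 0.5643, 0.1419, 0.086 → R0 = 3.4583
x·lx·mx: 0, 1.547, 2.2382, 1.6929, 0.5676, 0.43 → Σ = 6.4757
T = 6.4757 / 3.4583 = 1.87251… → 1.87

1.87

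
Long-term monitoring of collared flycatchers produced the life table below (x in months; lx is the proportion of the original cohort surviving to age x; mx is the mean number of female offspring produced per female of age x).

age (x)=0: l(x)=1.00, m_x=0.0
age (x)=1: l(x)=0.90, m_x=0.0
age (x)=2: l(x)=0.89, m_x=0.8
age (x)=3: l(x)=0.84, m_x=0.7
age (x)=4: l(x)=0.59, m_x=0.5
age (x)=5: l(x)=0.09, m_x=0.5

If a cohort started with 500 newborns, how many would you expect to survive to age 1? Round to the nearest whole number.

Expected survivors = N0 · l_1 = 500 × 0.90 = 450 → 450

450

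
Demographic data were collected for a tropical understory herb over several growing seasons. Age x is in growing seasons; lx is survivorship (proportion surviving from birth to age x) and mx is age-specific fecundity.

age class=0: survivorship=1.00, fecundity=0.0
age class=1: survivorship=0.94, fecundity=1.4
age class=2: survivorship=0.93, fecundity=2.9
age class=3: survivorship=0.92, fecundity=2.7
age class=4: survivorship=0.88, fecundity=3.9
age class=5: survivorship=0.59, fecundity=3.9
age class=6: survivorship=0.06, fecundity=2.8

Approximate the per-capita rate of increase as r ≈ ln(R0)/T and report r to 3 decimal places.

0.773

R0 = Σ lx·mx = 0 + 1.316 + 2.697 + 2.484 + 3.432 + 2.301 + 0.168 = 12.398
Σ x·lx·mx = 40.403; T = 40.403/12.398 = 3.25883…
r ≈ ln(R0)/T = ln(12.398)/3.25883… = 0.77253… → 0.773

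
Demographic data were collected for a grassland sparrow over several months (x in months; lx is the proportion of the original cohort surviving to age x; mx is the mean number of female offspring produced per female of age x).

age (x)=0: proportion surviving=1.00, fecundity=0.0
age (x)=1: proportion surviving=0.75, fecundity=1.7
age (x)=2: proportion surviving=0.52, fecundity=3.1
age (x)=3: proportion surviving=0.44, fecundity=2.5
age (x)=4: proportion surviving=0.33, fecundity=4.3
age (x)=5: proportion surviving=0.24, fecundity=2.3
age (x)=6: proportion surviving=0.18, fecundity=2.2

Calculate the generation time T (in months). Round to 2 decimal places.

lx·mx: 0, 1.275, 1.612, 1.1, 1.419, 0.552, 0.396 → R0 = 6.354
x·lx·mx: 0, 1.275, 3.224, 3.3, 5.676, 2.76, 2.376 → Σ = 18.611
T = 18.611 / 6.354 = 2.929021… → 2.93

2.93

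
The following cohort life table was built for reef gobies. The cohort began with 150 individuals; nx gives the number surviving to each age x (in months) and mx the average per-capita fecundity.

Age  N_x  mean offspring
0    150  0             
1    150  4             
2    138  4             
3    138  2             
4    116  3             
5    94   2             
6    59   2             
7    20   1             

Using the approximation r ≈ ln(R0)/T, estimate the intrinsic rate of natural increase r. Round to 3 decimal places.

lx = nx/n0 = nx/150: 1, 1, 0.92, 0.92, 0.77333…, 0.62667…, 0.39333…, 0.13333…
R0 = Σ lx·mx = 0 + 4 + 3.68 + 1.84 + 2.32… + 1.25333… + 0.78667… + 0.13333… = 14.013333…
Σ x·lx·mx = 38.08…; T = 38.08…/14.013333… = 2.71741…
r ≈ ln(R0)/T = ln(14.013333…)/2.71741… = 0.97152… → 0.972

0.972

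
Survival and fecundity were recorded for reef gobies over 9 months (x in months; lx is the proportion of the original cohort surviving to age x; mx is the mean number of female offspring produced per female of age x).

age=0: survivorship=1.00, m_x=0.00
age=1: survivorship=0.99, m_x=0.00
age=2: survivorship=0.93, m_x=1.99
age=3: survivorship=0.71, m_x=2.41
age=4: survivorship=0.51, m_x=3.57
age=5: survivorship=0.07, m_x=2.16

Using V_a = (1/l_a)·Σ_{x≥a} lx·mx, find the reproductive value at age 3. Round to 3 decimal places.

5.187

lx·mx for x ≥ 3: 1.7111, 1.8207, 0.1512 → sum = 3.683
V_3 = 3.683 / l_3 = 3.683 / 0.71 = 5.187324… → 5.187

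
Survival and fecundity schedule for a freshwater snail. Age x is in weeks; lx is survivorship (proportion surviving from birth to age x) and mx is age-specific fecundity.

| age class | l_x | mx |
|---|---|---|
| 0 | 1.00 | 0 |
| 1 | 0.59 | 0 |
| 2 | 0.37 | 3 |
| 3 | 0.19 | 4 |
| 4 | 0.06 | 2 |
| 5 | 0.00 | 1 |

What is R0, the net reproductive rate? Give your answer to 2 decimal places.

1.99

lx·mx by age: 0, 0, 1.11, 0.76, 0.12, 0
R0 = Σ lx·mx = 1.99 → 1.99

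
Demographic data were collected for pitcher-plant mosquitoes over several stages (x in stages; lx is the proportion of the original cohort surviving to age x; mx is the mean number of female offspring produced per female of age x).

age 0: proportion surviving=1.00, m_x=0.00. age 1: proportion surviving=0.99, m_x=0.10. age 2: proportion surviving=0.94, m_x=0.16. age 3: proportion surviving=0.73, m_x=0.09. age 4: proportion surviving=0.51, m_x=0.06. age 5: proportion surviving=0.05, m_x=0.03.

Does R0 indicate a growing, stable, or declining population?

declining

R0 = Σ lx·mx = 0 + 0.099 + 0.1504 + 0.0657 + 0.0306 + 0.0015 = 0.3472
R0 < 1, so the population is declining.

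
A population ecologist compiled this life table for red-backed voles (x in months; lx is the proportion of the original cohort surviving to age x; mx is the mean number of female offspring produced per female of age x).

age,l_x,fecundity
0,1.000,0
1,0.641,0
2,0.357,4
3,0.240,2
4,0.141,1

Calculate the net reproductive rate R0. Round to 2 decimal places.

lx·mx by age: 0, 0, 1.428, 0.48, 0.141
R0 = Σ lx·mx = 2.049 → 2.05

2.05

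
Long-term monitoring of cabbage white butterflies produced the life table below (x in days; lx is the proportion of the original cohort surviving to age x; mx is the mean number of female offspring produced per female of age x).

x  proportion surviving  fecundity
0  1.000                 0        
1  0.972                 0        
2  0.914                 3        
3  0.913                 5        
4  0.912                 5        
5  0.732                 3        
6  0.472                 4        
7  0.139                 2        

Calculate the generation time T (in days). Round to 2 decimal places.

lx·mx: 0, 0, 2.742, 4.565, 4.56, 2.196, 1.888, 0.278 → R0 = 16.229
x·lx·mx: 0, 0, 5.484, 13.695, 18.24, 10.98, 11.328, 1.946 → Σ = 61.673
T = 61.673 / 16.229 = 3.800173… → 3.80

3.80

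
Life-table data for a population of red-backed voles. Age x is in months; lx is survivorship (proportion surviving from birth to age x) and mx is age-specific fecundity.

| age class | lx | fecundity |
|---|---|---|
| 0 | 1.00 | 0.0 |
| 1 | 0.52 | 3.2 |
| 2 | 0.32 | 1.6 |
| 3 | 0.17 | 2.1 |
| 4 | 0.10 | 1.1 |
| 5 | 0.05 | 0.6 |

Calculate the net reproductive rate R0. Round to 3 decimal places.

2.673

lx·mx by age: 0, 1.664, 0.512, 0.357, 0.11, 0.03
R0 = Σ lx·mx = 2.673 → 2.673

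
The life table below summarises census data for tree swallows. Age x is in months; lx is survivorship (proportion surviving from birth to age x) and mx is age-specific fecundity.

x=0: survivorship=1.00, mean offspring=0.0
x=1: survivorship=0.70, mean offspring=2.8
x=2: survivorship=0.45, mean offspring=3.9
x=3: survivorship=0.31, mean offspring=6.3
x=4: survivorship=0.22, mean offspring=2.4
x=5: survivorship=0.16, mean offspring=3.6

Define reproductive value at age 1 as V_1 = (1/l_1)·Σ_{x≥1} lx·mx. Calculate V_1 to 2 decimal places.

9.67

lx·mx for x ≥ 1: 1.96, 1.755, 1.953, 0.528, 0.576 → sum = 6.772
V_1 = 6.772 / l_1 = 6.772 / 0.7 = 9.674286… → 9.67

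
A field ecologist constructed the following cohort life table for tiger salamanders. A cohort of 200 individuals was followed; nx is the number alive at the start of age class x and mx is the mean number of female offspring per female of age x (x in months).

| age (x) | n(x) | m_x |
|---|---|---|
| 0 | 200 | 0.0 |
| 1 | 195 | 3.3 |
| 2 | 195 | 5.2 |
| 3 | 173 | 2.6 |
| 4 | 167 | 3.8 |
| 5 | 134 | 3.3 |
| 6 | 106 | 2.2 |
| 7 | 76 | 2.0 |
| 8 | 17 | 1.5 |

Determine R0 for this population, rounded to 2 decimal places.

lx = nx/n0 = nx/200: 1, 0.975, 0.975, 0.865, 0.835, 0.67, 0.53, 0.38, 0.085
lx·mx by age: 0, 3.2175, 5.07, 2.249, 3.173, 2.211, 1.166, 0.76, 0.1275
R0 = Σ lx·mx = 17.974 → 17.97

17.97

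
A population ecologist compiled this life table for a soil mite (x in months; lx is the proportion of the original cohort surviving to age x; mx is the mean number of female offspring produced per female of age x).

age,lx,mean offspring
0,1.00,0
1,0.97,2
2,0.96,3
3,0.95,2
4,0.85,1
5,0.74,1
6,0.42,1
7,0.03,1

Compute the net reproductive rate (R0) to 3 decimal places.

8.760

lx·mx by age: 0, 1.94, 2.88, 1.9, 0.85, 0.74, 0.42, 0.03
R0 = Σ lx·mx = 8.76 → 8.760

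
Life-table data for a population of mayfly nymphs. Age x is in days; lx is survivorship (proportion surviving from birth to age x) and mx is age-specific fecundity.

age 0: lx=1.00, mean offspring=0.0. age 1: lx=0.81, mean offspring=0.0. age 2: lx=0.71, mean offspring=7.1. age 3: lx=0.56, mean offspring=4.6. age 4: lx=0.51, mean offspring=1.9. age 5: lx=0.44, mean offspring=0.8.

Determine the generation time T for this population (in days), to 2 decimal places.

2.62

lx·mx: 0, 0, 5.041, 2.576, 0.969, 0.352 → R0 = 8.938
x·lx·mx: 0, 0, 10.082, 7.728, 3.876, 1.76 → Σ = 23.446
T = 23.446 / 8.938 = 2.623182… → 2.62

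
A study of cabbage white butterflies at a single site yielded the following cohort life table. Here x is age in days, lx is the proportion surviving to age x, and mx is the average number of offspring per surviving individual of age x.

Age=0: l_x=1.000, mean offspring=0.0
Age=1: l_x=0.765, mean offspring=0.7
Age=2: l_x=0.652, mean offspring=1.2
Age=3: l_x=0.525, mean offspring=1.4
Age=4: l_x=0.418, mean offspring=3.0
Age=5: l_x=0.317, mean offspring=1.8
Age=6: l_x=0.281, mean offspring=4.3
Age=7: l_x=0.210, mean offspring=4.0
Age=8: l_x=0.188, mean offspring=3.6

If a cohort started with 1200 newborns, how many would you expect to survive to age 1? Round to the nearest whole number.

918

Expected survivors = N0 · l_1 = 1200 × 0.765 = 918 → 918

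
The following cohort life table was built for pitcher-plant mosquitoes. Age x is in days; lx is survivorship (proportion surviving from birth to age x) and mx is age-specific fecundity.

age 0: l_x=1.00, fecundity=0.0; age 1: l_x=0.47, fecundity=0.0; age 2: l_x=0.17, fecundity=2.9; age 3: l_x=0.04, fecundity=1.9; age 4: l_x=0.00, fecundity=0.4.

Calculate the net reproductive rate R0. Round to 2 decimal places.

lx·mx by age: 0, 0, 0.493, 0.076, 0
R0 = Σ lx·mx = 0.569 → 0.57

0.57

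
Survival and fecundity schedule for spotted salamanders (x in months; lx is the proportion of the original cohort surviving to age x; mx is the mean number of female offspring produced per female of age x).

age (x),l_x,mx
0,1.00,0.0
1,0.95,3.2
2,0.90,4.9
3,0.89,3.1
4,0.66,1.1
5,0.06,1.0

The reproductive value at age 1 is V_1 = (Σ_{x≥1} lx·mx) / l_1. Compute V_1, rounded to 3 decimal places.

11.574

lx·mx for x ≥ 1: 3.04, 4.41, 2.759, 0.726, 0.06 → sum = 10.995
V_1 = 10.995 / l_1 = 10.995 / 0.95 = 11.573684… → 11.574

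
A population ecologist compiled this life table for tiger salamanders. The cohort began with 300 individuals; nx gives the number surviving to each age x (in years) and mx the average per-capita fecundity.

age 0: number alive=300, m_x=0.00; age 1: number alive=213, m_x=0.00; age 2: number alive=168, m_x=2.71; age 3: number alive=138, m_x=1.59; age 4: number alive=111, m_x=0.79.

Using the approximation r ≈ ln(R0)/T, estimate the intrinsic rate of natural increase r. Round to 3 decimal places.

lx = nx/n0 = nx/300: 1, 0.71, 0.56, 0.46, 0.37
R0 = Σ lx·mx = 0 + 0 + 1.5176 + 0.7314 + 0.2923 = 2.5413
Σ x·lx·mx = 6.3986; T = 6.3986/2.5413 = 2.51785…
r ≈ ln(R0)/T = ln(2.5413)/2.51785… = 0.37043… → 0.370

0.370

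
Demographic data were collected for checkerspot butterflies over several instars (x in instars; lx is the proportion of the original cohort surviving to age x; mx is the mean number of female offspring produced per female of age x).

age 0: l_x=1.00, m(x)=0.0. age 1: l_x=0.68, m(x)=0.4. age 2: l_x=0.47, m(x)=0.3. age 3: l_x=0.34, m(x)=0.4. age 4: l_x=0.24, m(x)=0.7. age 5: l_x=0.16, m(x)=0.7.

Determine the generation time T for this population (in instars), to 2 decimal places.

2.65

lx·mx: 0, 0.272, 0.141, 0.136, 0.168, 0.112 → R0 = 0.829
x·lx·mx: 0, 0.272, 0.282, 0.408, 0.672, 0.56 → Σ = 2.194
T = 2.194 / 0.829 = 2.646562… → 2.65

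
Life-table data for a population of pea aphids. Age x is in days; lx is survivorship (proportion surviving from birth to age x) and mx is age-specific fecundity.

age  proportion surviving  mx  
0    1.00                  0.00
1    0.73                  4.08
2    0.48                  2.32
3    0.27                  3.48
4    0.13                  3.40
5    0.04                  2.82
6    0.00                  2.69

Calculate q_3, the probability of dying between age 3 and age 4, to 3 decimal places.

0.519

q_3 = (l_3 − l_4) / l_3 = (0.27 − 0.13) / 0.27
     = 0.14 / 0.27 = 0.518519… → 0.519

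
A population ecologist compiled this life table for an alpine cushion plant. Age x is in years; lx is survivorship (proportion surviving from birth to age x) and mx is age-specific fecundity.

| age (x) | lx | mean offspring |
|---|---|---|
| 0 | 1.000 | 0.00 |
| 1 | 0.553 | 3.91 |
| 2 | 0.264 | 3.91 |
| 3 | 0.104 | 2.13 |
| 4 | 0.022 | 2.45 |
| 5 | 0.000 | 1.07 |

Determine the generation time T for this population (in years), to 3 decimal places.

lx·mx: 0, 2.16223, 1.03224, 0.22152, 0.0539, 0 → R0 = 3.46989
x·lx·mx: 0, 2.16223, 2.06448, 0.66456, 0.2156, 0 → Σ = 5.10687
T = 5.10687 / 3.46989 = 1.471767… → 1.472

1.472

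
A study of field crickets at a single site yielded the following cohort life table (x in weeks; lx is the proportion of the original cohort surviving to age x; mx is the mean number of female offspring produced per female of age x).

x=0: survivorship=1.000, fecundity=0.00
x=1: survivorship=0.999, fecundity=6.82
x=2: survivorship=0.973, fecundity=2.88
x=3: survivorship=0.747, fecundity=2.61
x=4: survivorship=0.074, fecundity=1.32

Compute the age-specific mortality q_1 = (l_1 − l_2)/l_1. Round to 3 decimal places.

0.026

q_1 = (l_1 − l_2) / l_1 = (0.999 − 0.973) / 0.999
     = 0.026 / 0.999 = 0.026026… → 0.026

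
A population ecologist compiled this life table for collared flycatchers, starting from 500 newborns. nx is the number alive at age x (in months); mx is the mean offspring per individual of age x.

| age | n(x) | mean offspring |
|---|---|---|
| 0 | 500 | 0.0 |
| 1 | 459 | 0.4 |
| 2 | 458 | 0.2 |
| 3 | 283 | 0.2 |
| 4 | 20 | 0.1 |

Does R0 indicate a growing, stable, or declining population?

lx = nx/n0 = nx/500: 1, 0.918, 0.916, 0.566, 0.04
R0 = Σ lx·mx = 0 + 0.3672 + 0.1832 + 0.1132 + 0.004 = 0.6676
R0 < 1, so the population is declining.

declining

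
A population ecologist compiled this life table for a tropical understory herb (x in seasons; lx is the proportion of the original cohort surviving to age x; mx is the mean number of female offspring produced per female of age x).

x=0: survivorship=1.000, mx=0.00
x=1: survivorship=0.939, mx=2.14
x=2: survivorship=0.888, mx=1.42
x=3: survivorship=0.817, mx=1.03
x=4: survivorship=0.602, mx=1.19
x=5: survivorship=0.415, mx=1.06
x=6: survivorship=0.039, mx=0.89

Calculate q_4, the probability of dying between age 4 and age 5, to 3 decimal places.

q_4 = (l_4 − l_5) / l_4 = (0.602 − 0.415) / 0.602
     = 0.187 / 0.602 = 0.310631… → 0.311

0.311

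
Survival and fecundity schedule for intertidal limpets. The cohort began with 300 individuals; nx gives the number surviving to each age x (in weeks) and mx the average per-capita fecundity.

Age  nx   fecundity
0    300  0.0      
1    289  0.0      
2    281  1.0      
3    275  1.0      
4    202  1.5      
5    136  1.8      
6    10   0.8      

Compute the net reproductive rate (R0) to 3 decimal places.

3.706

lx = nx/n0 = nx/300: 1, 0.96333…, 0.93667…, 0.91667…, 0.67333…, 0.45333…, 0.03333…
lx·mx by age: 0, 0, 0.936667…, 0.916667…, 1.01…, 0.816…, 0.026667…
R0 = Σ lx·mx = 3.706… → 3.706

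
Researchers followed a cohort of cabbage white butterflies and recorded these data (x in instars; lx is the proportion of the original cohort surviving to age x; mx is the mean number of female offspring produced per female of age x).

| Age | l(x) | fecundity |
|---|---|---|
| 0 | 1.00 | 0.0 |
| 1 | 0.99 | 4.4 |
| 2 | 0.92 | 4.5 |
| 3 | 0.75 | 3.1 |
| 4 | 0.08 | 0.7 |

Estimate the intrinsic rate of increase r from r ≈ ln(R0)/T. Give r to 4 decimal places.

1.3088

R0 = Σ lx·mx = 0 + 4.356 + 4.14 + 2.325 + 0.056 = 10.877
Σ x·lx·mx = 19.835; T = 19.835/10.877 = 1.82357…
r ≈ ln(R0)/T = ln(10.877)/1.82357… = 1.308777… → 1.3088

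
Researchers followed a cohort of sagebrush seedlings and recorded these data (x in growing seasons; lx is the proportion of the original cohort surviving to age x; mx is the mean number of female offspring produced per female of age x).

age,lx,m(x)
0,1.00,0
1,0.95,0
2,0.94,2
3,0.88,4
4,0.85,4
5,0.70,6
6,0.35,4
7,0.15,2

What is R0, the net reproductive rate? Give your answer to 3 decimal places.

lx·mx by age: 0, 0, 1.88, 3.52, 3.4, 4.2, 1.4, 0.3
R0 = Σ lx·mx = 14.7 → 14.700

14.700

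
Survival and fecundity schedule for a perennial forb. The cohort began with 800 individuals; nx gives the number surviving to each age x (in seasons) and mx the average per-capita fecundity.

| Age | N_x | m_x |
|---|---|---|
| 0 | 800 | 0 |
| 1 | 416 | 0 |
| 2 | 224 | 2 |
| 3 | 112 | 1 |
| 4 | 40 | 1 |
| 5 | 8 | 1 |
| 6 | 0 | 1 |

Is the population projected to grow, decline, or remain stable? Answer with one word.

declining

lx = nx/n0 = nx/800: 1, 0.52, 0.28, 0.14, 0.05, 0.01, 0
R0 = Σ lx·mx = 0 + 0 + 0.56 + 0.14 + 0.05 + 0.01 + 0 = 0.76
R0 < 1, so the population is declining.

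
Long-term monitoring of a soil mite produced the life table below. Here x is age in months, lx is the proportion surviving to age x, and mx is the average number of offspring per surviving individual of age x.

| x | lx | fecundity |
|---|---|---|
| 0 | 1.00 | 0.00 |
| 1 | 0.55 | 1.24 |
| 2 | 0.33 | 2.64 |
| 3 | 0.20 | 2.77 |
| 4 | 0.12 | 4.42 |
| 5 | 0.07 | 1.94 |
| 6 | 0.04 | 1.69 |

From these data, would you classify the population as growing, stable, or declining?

growing

R0 = Σ lx·mx = 0 + 0.682 + 0.8712 + 0.554 + 0.5304 + 0.1358 + 0.0676 = 2.841
R0 > 1, so the population is growing.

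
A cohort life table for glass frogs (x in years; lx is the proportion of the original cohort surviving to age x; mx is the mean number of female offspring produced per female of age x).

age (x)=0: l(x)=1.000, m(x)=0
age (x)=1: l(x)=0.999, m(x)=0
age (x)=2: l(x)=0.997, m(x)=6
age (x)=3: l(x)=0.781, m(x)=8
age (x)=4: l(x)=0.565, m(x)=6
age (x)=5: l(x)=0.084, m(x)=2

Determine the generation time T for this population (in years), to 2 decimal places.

2.86

lx·mx: 0, 0, 5.982, 6.248, 3.39, 0.168 → R0 = 15.788
x·lx·mx: 0, 0, 11.964, 18.744, 13.56, 0.84 → Σ = 45.108
T = 45.108 / 15.788 = 2.857107… → 2.86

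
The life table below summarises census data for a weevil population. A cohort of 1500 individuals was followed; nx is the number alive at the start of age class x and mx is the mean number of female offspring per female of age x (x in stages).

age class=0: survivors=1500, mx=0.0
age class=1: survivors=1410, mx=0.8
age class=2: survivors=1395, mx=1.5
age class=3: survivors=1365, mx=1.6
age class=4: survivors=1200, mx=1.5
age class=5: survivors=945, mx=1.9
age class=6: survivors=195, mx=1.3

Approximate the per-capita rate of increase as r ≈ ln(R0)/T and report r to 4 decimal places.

lx = nx/n0 = nx/1500: 1, 0.94, 0.93, 0.91, 0.8, 0.63, 0.13
R0 = Σ lx·mx = 0 + 0.752 + 1.395 + 1.456 + 1.2 + 1.197 + 0.169 = 6.169
Σ x·lx·mx = 19.709; T = 19.709/6.169 = 3.19485…
r ≈ ln(R0)/T = ln(6.169)/3.19485… = 0.569523… → 0.5695

0.5695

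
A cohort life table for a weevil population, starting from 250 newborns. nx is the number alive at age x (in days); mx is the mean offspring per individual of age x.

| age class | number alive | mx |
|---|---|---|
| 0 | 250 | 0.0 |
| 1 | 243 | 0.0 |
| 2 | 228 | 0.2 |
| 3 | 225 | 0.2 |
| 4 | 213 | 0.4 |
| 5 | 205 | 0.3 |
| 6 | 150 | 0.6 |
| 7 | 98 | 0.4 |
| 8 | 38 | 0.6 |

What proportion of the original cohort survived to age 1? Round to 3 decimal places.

0.972

l_1 = n_1/n_0 = 243/250 = 0.972 → 0.972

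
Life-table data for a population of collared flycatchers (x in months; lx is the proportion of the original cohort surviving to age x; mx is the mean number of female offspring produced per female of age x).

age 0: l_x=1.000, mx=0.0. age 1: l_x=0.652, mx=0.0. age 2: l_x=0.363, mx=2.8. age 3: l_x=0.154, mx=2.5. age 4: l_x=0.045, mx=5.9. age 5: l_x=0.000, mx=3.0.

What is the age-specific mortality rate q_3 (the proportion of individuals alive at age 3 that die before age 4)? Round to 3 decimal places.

0.708

q_3 = (l_3 − l_4) / l_3 = (0.154 − 0.045) / 0.154
     = 0.109 / 0.154 = 0.707792… → 0.708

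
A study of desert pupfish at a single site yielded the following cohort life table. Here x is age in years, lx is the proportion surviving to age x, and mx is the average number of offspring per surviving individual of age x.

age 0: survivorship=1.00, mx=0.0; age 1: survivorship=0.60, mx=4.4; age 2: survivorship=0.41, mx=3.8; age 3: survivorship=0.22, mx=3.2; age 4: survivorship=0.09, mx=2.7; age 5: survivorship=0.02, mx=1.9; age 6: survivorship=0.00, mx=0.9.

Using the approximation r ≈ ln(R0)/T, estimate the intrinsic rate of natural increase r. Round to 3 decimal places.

0.944

R0 = Σ lx·mx = 0 + 2.64 + 1.558 + 0.704 + 0.243 + 0.038 + 0 = 5.183
Σ x·lx·mx = 9.03; T = 9.03/5.183 = 1.74223…
r ≈ ln(R0)/T = ln(5.183)/1.74223… = 0.94441… → 0.944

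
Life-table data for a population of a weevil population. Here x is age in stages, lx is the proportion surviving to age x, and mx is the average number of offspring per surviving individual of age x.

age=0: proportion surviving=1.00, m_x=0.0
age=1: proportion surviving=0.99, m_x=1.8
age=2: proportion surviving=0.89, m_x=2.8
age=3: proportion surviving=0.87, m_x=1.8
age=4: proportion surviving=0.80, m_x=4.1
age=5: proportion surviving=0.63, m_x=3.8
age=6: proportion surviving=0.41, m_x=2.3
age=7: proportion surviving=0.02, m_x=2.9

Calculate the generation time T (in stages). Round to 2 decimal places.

lx·mx: 0, 1.782, 2.492, 1.566, 3.28, 2.394, 0.943, 0.058 → R0 = 12.515
x·lx·mx: 0, 1.782, 4.984, 4.698, 13.12, 11.97, 5.658, 0.406 → Σ = 42.618
T = 42.618 / 12.515 = 3.405354… → 3.41

3.41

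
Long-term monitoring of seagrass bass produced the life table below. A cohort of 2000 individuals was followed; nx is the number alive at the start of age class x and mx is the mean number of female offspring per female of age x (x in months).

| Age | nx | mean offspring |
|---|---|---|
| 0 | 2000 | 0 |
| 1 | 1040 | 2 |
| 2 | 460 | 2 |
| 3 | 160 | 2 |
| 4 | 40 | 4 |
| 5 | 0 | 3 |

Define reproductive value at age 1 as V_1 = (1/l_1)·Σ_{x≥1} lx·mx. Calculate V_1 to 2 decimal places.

3.35

lx = nx/n0 = nx/2000: 1, 0.52, 0.23, 0.08, 0.02, 0
lx·mx for x ≥ 1: 1.04, 0.46, 0.16, 0.08, 0 → sum = 1.74
V_1 = 1.74 / l_1 = 1.74 / 0.52 = 3.346154… → 3.35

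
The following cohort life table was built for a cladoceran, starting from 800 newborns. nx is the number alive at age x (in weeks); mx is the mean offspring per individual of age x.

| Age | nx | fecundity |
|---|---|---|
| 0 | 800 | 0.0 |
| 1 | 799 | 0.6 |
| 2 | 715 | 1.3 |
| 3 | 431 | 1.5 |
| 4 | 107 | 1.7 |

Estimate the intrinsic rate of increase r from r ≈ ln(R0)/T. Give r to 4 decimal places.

0.4597

lx = nx/n0 = nx/800: 1, 0.99875, 0.89375, 0.53875, 0.13375
R0 = Σ lx·mx = 0 + 0.59925… + 1.16188… + 0.80813… + 0.22738… = 2.796625
Σ x·lx·mx = 6.256875; T = 6.256875/2.796625 = 2.23729…
r ≈ ln(R0)/T = ln(2.796625)/2.23729… = 0.459668… → 0.4597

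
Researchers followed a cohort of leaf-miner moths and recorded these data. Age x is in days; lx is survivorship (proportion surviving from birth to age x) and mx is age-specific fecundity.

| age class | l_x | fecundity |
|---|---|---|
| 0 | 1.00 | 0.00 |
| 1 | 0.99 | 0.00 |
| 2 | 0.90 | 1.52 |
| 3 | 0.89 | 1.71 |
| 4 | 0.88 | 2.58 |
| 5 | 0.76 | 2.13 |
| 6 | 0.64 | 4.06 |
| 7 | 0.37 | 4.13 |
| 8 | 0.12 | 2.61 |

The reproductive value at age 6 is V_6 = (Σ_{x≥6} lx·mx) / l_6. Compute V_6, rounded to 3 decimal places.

6.937

lx·mx for x ≥ 6: 2.5984, 1.5281, 0.3132 → sum = 4.4397
V_6 = 4.4397 / l_6 = 4.4397 / 0.64 = 6.937031… → 6.937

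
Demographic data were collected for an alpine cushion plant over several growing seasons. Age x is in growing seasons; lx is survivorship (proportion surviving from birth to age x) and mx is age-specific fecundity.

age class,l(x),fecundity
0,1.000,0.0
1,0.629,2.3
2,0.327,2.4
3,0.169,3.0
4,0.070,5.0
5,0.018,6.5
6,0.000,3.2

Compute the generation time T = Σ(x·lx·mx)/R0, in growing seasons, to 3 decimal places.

2.035

lx·mx: 0, 1.4467, 0.7848, 0.507, 0.35, 0.117, 0 → R0 = 3.2055
x·lx·mx: 0, 1.4467, 1.5696, 1.521, 1.4, 0.585, 0 → Σ = 6.5223
T = 6.5223 / 3.2055 = 2.034722… → 2.035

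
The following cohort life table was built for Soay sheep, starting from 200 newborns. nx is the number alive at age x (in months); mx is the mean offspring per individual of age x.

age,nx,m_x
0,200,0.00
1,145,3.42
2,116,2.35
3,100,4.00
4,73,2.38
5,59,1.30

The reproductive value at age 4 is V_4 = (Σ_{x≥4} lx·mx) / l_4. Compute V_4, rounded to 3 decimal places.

lx = nx/n0 = nx/200: 1, 0.725, 0.58, 0.5, 0.365, 0.295
lx·mx for x ≥ 4: 0.8687, 0.3835 → sum = 1.2522
V_4 = 1.2522 / l_4 = 1.2522 / 0.365 = 3.430685… → 3.431

3.431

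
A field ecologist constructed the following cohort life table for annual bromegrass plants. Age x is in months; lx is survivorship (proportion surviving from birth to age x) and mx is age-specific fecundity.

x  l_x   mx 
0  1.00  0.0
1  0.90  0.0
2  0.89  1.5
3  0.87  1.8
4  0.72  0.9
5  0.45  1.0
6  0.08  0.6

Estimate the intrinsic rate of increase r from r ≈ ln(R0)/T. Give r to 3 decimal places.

R0 = Σ lx·mx = 0 + 0 + 1.335 + 1.566 + 0.648 + 0.45 + 0.048 = 4.047
Σ x·lx·mx = 12.498; T = 12.498/4.047 = 3.08821…
r ≈ ln(R0)/T = ln(4.047)/3.08821… = 0.45268… → 0.453

0.453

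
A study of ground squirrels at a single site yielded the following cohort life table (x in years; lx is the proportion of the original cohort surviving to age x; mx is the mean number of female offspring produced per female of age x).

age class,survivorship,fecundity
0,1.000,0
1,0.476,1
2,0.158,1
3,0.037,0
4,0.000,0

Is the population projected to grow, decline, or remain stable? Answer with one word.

R0 = Σ lx·mx = 0 + 0.476 + 0.158 + 0 + 0 = 0.634
R0 < 1, so the population is declining.

declining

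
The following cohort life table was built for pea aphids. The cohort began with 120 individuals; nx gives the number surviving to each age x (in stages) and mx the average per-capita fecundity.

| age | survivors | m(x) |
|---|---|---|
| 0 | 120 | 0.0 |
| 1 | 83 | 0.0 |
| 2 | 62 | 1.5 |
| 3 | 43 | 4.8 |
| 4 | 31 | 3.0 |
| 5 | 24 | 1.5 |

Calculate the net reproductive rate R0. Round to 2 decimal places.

3.57

lx = nx/n0 = nx/120: 1, 0.69167…, 0.51667…, 0.35833…, 0.25833…, 0.2
lx·mx by age: 0, 0, 0.775…, 1.72…, 0.775…, 0.3
R0 = Σ lx·mx = 3.57… → 3.57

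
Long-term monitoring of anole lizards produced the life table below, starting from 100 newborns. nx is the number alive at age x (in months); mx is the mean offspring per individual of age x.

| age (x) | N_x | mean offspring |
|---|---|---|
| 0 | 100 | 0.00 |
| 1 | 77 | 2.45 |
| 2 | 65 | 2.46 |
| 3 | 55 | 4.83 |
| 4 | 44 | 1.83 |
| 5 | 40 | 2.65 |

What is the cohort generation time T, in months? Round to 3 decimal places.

lx = nx/n0 = nx/100: 1, 0.77, 0.65, 0.55, 0.44, 0.4
lx·mx: 0, 1.8865, 1.599, 2.6565, 0.8052, 1.06 → R0 = 8.0072
x·lx·mx: 0, 1.8865, 3.198, 7.9695, 3.2208, 5.3 → Σ = 21.5748
T = 21.5748 / 8.0072 = 2.694425… → 2.694

2.694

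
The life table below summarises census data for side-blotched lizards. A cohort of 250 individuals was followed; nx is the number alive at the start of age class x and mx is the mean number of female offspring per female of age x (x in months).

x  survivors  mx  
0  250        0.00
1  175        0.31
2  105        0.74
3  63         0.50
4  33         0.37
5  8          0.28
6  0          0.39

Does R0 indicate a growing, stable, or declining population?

declining

lx = nx/n0 = nx/250: 1, 0.7, 0.42, 0.252, 0.132, 0.032, 0
R0 = Σ lx·mx = 0 + 0.217 + 0.3108 + 0.126 + 0.04884 + 0.00896 + 0 = 0.7116
R0 < 1, so the population is declining.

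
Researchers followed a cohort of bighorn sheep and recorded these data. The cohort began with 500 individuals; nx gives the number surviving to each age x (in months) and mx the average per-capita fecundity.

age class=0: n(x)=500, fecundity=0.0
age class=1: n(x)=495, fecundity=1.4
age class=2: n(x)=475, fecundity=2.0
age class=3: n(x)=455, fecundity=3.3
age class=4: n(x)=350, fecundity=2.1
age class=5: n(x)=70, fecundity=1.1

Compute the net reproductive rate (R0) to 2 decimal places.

7.91

lx = nx/n0 = nx/500: 1, 0.99, 0.95, 0.91, 0.7, 0.14
lx·mx by age: 0, 1.386, 1.9, 3.003, 1.47, 0.154
R0 = Σ lx·mx = 7.913 → 7.91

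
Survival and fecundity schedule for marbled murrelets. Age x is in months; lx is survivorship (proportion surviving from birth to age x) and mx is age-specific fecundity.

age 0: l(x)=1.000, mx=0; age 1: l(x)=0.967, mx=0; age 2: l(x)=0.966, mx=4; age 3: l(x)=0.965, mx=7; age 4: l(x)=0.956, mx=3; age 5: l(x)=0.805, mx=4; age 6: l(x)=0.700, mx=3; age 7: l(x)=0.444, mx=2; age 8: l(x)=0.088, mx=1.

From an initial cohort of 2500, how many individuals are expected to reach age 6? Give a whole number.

Expected survivors = N0 · l_6 = 2500 × 0.700 = 1750 → 1750

1750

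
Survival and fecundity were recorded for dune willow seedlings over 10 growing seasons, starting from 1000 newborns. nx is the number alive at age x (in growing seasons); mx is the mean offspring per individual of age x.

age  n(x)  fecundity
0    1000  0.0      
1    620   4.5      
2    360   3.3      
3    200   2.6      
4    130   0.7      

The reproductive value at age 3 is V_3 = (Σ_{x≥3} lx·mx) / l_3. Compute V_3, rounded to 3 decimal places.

3.055

lx = nx/n0 = nx/1000: 1, 0.62, 0.36, 0.2, 0.13
lx·mx for x ≥ 3: 0.52, 0.091 → sum = 0.611
V_3 = 0.611 / l_3 = 0.611 / 0.2 = 3.055 → 3.055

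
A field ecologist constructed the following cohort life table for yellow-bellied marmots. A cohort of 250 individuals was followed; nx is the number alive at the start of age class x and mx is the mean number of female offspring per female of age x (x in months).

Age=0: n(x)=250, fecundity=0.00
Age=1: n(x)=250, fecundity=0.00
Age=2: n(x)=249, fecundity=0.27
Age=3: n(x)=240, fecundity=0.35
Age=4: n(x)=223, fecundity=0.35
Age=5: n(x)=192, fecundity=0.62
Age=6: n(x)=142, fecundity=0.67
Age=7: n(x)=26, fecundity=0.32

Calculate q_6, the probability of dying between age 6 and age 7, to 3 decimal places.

0.817

lx = nx/n0 = nx/250: 1, 1, 0.996, 0.96, 0.892, 0.768, 0.568, 0.104
q_6 = (l_6 − l_7) / l_6 = (0.568 − 0.104) / 0.568
     = 0.464 / 0.568 = 0.816901… → 0.817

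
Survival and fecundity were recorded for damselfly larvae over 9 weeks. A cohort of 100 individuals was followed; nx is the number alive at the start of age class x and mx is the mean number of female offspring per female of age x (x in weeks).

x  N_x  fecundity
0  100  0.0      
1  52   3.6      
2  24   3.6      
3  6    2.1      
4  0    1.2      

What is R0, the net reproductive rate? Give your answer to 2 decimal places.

2.86

lx = nx/n0 = nx/100: 1, 0.52, 0.24, 0.06, 0
lx·mx by age: 0, 1.872, 0.864, 0.126, 0
R0 = Σ lx·mx = 2.862 → 2.86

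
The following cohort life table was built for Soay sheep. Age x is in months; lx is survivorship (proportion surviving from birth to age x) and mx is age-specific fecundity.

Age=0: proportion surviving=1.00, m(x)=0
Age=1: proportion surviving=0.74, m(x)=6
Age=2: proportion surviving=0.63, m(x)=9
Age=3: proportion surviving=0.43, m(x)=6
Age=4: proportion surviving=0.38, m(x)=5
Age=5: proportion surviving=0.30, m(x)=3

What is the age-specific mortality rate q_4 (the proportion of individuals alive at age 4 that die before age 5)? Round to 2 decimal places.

q_4 = (l_4 − l_5) / l_4 = (0.38 − 0.3) / 0.38
     = 0.08 / 0.38 = 0.210526… → 0.21

0.21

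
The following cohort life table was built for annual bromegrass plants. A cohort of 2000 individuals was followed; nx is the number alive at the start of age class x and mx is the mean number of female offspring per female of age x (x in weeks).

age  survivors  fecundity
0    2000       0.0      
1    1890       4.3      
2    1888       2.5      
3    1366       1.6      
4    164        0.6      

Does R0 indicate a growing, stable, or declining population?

growing

lx = nx/n0 = nx/2000: 1, 0.945, 0.944, 0.683, 0.082
R0 = Σ lx·mx = 0 + 4.0635 + 2.36 + 1.0928 + 0.0492 = 7.5655
R0 > 1, so the population is growing.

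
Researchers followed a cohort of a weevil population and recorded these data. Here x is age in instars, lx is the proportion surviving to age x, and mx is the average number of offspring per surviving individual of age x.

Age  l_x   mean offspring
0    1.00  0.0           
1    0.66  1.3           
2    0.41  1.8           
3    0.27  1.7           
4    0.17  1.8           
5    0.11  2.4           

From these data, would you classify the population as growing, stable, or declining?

R0 = Σ lx·mx = 0 + 0.858 + 0.738 + 0.459 + 0.306 + 0.264 = 2.625
R0 > 1, so the population is growing.

growing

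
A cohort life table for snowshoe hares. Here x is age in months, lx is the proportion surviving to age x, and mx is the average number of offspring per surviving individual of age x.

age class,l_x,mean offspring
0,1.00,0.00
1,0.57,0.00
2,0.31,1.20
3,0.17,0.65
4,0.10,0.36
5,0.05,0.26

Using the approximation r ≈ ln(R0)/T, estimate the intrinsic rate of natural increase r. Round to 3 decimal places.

-0.262

R0 = Σ lx·mx = 0 + 0 + 0.372 + 0.1105 + 0.036 + 0.013 = 0.5315
Σ x·lx·mx = 1.2845; T = 1.2845/0.5315 = 2.41675…
r ≈ ln(R0)/T = ln(0.5315)/2.41675… = -0.26153… → -0.262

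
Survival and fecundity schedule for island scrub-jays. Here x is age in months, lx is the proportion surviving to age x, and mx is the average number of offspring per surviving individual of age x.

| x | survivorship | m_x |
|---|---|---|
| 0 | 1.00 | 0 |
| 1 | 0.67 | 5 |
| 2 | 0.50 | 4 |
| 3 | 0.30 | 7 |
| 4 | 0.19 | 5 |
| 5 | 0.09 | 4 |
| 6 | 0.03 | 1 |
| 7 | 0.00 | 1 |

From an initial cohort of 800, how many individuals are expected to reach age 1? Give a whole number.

536

Expected survivors = N0 · l_1 = 800 × 0.67 = 536 → 536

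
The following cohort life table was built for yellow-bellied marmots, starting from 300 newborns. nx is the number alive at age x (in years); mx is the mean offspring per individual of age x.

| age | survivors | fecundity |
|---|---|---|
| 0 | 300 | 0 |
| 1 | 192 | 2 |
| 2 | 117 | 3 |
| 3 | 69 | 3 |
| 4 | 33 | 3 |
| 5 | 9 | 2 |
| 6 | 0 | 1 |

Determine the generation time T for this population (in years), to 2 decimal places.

lx = nx/n0 = nx/300: 1, 0.64, 0.39, 0.23, 0.11, 0.03, 0
lx·mx: 0, 1.28, 1.17, 0.69, 0.33, 0.06, 0 → R0 = 3.53
x·lx·mx: 0, 1.28, 2.34, 2.07, 1.32, 0.3, 0 → Σ = 7.31
T = 7.31 / 3.53 = 2.070822… → 2.07

2.07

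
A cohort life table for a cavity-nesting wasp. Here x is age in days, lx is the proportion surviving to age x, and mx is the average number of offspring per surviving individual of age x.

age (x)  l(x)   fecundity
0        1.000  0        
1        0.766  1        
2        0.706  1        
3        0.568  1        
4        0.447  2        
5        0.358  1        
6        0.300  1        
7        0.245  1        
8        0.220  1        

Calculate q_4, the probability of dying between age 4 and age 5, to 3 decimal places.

0.199

q_4 = (l_4 − l_5) / l_4 = (0.447 − 0.358) / 0.447
     = 0.089 / 0.447 = 0.199105… → 0.199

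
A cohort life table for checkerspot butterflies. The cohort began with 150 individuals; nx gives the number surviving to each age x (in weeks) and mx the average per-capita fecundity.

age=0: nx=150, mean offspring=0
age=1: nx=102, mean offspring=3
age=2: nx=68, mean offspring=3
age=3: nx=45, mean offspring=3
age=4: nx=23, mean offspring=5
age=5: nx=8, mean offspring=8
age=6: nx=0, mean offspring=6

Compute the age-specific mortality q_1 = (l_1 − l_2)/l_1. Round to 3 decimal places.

0.333

lx = nx/n0 = nx/150: 1, 0.68, 0.45333…, 0.3, 0.15333…, 0.05333…, 0
q_1 = (l_1 − l_2) / l_1 = (0.68 − 0.453333…) / 0.68
     = 0.226667… / 0.68 = 0.333333… → 0.333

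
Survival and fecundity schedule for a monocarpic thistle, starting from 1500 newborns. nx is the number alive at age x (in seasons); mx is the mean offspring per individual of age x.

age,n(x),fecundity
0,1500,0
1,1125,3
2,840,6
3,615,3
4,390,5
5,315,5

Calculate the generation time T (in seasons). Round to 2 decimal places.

2.51

lx = nx/n0 = nx/1500: 1, 0.75, 0.56, 0.41, 0.26, 0.21
lx·mx: 0, 2.25, 3.36, 1.23, 1.3, 1.05 → R0 = 9.19
x·lx·mx: 0, 2.25, 6.72, 3.69, 5.2, 5.25 → Σ = 23.11
T = 23.11 / 9.19 = 2.51469… → 2.51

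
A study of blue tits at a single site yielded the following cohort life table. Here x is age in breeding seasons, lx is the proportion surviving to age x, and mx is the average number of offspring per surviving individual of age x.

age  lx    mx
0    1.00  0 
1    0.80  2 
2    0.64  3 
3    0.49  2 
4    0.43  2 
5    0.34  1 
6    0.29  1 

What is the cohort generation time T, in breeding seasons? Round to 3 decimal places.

2.548

lx·mx: 0, 1.6, 1.92, 0.98, 0.86, 0.34, 0.29 → R0 = 5.99
x·lx·mx: 0, 1.6, 3.84, 2.94, 3.44, 1.7, 1.74 → Σ = 15.26
T = 15.26 / 5.99 = 2.547579… → 2.548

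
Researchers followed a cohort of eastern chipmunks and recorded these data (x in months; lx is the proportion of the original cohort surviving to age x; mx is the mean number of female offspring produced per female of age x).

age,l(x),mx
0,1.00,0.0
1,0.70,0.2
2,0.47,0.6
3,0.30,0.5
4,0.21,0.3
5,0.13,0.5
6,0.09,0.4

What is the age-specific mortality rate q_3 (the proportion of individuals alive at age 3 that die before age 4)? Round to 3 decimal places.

q_3 = (l_3 − l_4) / l_3 = (0.3 − 0.21) / 0.3
     = 0.09 / 0.3 = 0.3 → 0.300

0.300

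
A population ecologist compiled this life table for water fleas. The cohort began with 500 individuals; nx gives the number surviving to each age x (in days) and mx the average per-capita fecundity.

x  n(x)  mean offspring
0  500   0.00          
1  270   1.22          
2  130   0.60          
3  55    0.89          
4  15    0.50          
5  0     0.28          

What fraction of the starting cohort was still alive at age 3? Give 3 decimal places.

l_3 = n_3/n_0 = 55/500 = 0.11 → 0.110

0.110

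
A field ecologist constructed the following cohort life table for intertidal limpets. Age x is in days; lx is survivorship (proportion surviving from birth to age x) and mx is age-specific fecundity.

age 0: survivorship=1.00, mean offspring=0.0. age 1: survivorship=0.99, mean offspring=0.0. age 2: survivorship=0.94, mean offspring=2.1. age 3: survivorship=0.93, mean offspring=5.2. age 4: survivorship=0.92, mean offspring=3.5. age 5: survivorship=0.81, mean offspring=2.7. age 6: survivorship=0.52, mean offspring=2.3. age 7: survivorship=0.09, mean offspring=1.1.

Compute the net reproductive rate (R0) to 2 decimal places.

lx·mx by age: 0, 0, 1.974, 4.836, 3.22, 2.187, 1.196, 0.099
R0 = Σ lx·mx = 13.512 → 13.51

13.51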